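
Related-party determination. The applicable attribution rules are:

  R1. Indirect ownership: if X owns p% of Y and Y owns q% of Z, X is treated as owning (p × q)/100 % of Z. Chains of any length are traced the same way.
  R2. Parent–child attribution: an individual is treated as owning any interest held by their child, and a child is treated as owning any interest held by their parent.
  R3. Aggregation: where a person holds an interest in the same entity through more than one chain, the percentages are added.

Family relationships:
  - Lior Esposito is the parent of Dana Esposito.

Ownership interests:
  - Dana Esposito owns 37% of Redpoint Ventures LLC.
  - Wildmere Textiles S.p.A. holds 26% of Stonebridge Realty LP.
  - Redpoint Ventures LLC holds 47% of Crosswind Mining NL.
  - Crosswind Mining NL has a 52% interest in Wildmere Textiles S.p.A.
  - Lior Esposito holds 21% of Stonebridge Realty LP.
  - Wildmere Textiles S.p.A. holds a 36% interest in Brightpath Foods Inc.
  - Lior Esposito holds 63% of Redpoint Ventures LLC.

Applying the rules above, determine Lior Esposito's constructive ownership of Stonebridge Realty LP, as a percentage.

By parent–child attribution (R2), Lior Esposito is treated as also owning Dana Esposito's interest in Redpoint Ventures LLC, giving 63% + 37% = 100%.
Chain via Redpoint Ventures LLC → Crosswind Mining NL → Wildmere Textiles S.p.A. (R1): 100% × 47% × 52% × 26% = 6.3544% of Stonebridge Realty LP.
Direct interest in Stonebridge Realty LP: 21%.
Aggregating (R3): 6.3544% + 21% = 27.3544%.

27.3544%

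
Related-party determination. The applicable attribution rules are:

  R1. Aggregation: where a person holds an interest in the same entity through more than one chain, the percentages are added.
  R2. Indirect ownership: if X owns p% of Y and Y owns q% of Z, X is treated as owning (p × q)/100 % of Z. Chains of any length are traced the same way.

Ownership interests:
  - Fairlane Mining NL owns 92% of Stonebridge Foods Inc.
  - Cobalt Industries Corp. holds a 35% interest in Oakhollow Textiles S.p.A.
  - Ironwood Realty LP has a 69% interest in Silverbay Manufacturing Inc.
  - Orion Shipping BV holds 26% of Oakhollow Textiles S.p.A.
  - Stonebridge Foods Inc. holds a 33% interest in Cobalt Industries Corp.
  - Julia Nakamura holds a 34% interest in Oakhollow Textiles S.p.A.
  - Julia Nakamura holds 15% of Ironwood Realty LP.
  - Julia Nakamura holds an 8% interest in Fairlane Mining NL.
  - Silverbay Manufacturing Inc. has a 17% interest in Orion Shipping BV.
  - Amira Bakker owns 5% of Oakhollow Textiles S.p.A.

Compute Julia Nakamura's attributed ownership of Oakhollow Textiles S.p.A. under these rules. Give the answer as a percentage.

Chain via Ironwood Realty LP → Silverbay Manufacturing Inc. → Orion Shipping BV (R2): 15% × 69% × 17% × 26% = 0.45747% of Oakhollow Textiles S.p.A.
Chain via Fairlane Mining NL → Stonebridge Foods Inc. → Cobalt Industries Corp. (R2): 8% × 92% × 33% × 35% = 0.85008% of Oakhollow Textiles S.p.A.
Direct interest in Oakhollow Textiles S.p.A: 34%.
Aggregating (R1): 0.45747% + 0.85008% + 34% = 35.30755%.

35.30755%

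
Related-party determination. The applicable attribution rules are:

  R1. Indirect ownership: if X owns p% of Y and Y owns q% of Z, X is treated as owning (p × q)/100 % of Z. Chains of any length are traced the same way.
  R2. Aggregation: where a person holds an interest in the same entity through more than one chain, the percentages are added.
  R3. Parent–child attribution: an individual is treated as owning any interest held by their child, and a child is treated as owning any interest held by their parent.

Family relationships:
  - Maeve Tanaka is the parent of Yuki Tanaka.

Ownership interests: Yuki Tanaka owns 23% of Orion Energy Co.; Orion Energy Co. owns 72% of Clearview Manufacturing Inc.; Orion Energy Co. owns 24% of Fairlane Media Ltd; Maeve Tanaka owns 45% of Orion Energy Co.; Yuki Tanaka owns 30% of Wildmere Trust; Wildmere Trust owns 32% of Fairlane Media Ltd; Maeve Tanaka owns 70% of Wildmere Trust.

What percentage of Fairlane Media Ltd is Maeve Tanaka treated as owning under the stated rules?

48.32%

By parent–child attribution (R3), Maeve Tanaka is treated as also owning Yuki Tanaka's interest in Wildmere Trust, giving 70% + 30% = 100%.
By parent–child attribution (R3), Maeve Tanaka is treated as also owning Yuki Tanaka's interest in Orion Energy Co, giving 45% + 23% = 68%.
Chain via Wildmere Trust (R1): 100% × 32% = 32% of Fairlane Media Ltd.
Chain via Orion Energy Co. (R1): 68% × 24% = 16.32% of Fairlane Media Ltd.
Aggregating (R2): 32% + 16.32% = 48.32%.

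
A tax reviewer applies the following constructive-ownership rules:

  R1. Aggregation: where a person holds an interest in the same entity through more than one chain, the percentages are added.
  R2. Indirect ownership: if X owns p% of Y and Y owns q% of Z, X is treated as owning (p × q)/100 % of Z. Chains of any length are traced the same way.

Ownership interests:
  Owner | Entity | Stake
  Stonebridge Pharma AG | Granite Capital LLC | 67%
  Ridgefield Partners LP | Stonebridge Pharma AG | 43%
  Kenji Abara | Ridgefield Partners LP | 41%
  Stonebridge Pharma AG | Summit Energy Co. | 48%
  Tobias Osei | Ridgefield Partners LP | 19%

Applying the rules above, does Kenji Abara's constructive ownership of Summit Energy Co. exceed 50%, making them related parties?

No

Chain via Ridgefield Partners LP → Stonebridge Pharma AG (R2): 41% × 43% × 48% = 8.4624% of Summit Energy Co.
8.4624% does not exceed the 50% threshold, so Kenji is not a related party to Summit Energy Co.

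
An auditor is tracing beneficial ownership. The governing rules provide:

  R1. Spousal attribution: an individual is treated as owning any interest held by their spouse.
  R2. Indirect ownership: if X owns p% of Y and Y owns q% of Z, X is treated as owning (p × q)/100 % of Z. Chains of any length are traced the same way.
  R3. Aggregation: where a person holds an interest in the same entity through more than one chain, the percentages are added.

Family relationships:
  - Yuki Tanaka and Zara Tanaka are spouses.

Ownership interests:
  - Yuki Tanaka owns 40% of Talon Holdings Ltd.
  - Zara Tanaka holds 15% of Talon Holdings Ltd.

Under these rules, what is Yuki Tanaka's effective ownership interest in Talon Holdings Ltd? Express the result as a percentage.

55%

By spousal attribution (R1), Yuki Tanaka is treated as also owning Zara Tanaka's interest in Talon Holdings Ltd, giving 40% + 15% = 55%.
Direct interest in Talon Holdings Ltd: 55%.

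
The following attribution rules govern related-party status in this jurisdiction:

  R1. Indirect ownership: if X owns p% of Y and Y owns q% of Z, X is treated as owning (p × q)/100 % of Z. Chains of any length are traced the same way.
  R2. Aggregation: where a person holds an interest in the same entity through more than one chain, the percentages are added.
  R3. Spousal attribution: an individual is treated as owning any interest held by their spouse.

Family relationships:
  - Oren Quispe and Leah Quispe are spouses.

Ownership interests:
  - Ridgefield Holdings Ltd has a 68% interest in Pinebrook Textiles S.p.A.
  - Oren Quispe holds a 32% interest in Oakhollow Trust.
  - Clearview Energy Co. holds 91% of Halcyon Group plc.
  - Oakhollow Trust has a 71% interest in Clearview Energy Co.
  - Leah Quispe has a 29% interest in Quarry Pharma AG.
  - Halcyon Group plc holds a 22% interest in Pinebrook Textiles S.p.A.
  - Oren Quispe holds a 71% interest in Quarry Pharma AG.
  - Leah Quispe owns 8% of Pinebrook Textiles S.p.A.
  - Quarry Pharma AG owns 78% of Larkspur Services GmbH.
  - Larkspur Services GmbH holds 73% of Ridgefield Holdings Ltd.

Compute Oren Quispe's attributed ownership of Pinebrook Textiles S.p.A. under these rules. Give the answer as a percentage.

51.267744%

By spousal attribution (R3), Oren Quispe is treated as also owning Leah Quispe's interest in Quarry Pharma AG, giving 71% + 29% = 100%.
By spousal attribution (R3), Oren Quispe is treated as owning Leah Quispe's 8% interest in Pinebrook Textiles S.p.A.
Chain via Oakhollow Trust → Clearview Energy Co. → Halcyon Group plc (R1): 32% × 71% × 91% × 22% = 4.548544% of Pinebrook Textiles S.p.A.
Chain via Quarry Pharma AG → Larkspur Services GmbH → Ridgefield Holdings Ltd (R1): 100% × 78% × 73% × 68% = 38.7192% of Pinebrook Textiles S.p.A.
Direct interest in Pinebrook Textiles S.p.A: 8%.
Aggregating (R2): 4.548544% + 38.7192% + 8% = 51.267744%.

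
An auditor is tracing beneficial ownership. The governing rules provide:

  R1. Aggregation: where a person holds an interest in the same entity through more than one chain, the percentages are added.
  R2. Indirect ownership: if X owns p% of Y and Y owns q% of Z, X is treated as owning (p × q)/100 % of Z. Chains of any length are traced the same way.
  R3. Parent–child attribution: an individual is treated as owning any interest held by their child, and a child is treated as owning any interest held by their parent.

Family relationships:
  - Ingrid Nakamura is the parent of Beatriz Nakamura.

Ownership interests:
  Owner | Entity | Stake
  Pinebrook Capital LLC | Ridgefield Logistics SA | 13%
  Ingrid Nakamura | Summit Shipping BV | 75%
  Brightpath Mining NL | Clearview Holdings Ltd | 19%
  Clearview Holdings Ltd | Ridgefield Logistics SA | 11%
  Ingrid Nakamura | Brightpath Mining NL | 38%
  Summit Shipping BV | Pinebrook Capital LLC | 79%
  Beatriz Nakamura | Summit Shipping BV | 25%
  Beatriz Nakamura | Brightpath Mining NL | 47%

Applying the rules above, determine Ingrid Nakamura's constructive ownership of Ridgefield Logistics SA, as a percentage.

12.0465%

By parent–child attribution (R3), Ingrid Nakamura is treated as also owning Beatriz Nakamura's interest in Summit Shipping BV, giving 75% + 25% = 100%.
By parent–child attribution (R3), Ingrid Nakamura is treated as also owning Beatriz Nakamura's interest in Brightpath Mining NL, giving 38% + 47% = 85%.
Chain via Summit Shipping BV → Pinebrook Capital LLC (R2): 100% × 79% × 13% = 10.27% of Ridgefield Logistics SA.
Chain via Brightpath Mining NL → Clearview Holdings Ltd (R2): 85% × 19% × 11% = 1.7765% of Ridgefield Logistics SA.
Aggregating (R1): 10.27% + 1.7765% = 12.0465%.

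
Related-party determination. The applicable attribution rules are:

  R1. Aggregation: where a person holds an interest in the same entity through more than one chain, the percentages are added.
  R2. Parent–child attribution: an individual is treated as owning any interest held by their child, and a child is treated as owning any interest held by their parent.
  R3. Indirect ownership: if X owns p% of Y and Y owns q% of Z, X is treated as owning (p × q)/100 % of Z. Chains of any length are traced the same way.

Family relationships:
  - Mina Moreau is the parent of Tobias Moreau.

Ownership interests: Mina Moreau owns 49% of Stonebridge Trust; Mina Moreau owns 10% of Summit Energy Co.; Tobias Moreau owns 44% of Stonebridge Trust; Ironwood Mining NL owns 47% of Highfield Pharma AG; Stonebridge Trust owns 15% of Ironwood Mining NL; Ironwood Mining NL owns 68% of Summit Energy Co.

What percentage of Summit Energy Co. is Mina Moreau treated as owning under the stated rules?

19.486%

By parent–child attribution (R2), Mina Moreau is treated as also owning Tobias Moreau's interest in Stonebridge Trust, giving 49% + 44% = 93%.
Chain via Stonebridge Trust → Ironwood Mining NL (R3): 93% × 15% × 68% = 9.486% of Summit Energy Co.
Direct interest in Summit Energy Co: 10%.
Aggregating (R1): 9.486% + 10% = 19.486%.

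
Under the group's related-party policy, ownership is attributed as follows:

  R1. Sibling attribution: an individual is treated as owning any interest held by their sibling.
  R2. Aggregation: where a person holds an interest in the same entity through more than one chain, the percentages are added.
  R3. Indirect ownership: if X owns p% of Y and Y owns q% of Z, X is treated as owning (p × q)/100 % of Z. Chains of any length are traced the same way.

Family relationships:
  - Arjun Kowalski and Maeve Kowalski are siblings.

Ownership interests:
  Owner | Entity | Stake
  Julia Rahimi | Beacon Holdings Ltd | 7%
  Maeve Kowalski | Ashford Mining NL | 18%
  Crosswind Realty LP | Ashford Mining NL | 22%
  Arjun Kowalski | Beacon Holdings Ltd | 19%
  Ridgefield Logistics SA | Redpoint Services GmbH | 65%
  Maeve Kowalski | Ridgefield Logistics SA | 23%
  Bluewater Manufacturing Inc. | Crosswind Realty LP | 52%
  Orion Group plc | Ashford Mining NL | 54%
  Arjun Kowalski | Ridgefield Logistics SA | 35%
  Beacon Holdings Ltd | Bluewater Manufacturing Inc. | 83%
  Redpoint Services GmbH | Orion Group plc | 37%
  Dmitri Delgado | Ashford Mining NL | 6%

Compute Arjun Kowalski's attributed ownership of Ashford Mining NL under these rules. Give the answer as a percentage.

By sibling attribution (R1), Arjun Kowalski is treated as also owning Maeve Kowalski's interest in Ridgefield Logistics SA, giving 35% + 23% = 58%.
By sibling attribution (R1), Arjun Kowalski is treated as owning Maeve Kowalski's 18% interest in Ashford Mining NL.
Chain via Beacon Holdings Ltd → Bluewater Manufacturing Inc. → Crosswind Realty LP (R3): 19% × 83% × 52% × 22% = 1.804088% of Ashford Mining NL.
Chain via Ridgefield Logistics SA → Redpoint Services GmbH → Orion Group plc (R3): 58% × 65% × 37% × 54% = 7.53246% of Ashford Mining NL.
Direct interest in Ashford Mining NL: 18%.
Aggregating (R2): 1.804088% + 7.53246% + 18% = 27.336548%.

27.336548%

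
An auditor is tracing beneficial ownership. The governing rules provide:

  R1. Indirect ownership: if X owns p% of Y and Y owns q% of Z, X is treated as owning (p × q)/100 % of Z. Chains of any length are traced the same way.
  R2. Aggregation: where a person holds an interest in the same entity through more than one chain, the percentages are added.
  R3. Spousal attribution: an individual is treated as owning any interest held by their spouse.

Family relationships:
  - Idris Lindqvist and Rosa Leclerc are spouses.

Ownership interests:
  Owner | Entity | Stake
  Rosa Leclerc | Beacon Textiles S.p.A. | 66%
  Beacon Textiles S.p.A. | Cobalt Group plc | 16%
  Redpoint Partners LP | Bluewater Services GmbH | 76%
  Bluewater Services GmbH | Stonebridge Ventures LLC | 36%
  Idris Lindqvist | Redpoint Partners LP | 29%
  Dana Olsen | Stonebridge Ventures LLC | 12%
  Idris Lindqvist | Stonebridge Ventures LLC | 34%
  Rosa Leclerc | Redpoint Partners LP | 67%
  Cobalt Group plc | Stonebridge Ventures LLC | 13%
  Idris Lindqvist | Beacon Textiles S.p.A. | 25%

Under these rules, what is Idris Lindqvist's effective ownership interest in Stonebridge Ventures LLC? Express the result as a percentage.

62.1584%

By spousal attribution (R3), Idris Lindqvist is treated as also owning Rosa Leclerc's interest in Beacon Textiles S.p.A, giving 25% + 66% = 91%.
By spousal attribution (R3), Idris Lindqvist is treated as also owning Rosa Leclerc's interest in Redpoint Partners LP, giving 29% + 67% = 96%.
Chain via Beacon Textiles S.p.A. → Cobalt Group plc (R1): 91% × 16% × 13% = 1.8928% of Stonebridge Ventures LLC.
Chain via Redpoint Partners LP → Bluewater Services GmbH (R1): 96% × 76% × 36% = 26.2656% of Stonebridge Ventures LLC.
Direct interest in Stonebridge Ventures LLC: 34%.
Aggregating (R2): 1.8928% + 26.2656% + 34% = 62.1584%.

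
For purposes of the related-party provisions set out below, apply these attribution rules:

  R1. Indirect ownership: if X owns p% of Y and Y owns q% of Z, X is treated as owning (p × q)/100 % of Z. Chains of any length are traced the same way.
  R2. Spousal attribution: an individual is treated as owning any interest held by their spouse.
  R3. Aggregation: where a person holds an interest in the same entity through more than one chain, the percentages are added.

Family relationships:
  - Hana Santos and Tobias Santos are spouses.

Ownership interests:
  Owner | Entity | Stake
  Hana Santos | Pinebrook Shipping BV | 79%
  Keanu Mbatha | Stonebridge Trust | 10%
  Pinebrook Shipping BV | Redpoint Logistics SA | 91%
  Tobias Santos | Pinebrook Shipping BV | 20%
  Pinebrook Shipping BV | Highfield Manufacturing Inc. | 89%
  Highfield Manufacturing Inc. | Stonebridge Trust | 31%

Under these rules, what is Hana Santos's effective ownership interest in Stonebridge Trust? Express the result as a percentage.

By spousal attribution (R2), Hana Santos is treated as also owning Tobias Santos's interest in Pinebrook Shipping BV, giving 79% + 20% = 99%.
Chain via Pinebrook Shipping BV → Highfield Manufacturing Inc. (R1): 99% × 89% × 31% = 27.3141% of Stonebridge Trust.

27.3141%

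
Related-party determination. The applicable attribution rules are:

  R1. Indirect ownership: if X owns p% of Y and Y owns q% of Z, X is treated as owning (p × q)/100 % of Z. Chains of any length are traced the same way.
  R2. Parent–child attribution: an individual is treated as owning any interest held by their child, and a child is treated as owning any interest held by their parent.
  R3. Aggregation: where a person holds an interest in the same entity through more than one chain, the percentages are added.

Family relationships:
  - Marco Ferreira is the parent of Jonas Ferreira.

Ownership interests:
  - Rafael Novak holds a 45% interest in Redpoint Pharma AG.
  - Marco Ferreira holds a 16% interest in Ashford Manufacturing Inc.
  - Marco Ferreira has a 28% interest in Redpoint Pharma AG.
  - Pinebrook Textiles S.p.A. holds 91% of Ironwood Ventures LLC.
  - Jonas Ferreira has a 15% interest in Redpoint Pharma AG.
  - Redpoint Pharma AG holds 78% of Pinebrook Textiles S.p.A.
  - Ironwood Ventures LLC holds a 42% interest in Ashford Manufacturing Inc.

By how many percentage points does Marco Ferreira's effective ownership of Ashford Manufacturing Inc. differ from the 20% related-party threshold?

By parent–child attribution (R2), Marco Ferreira is treated as also owning Jonas Ferreira's interest in Redpoint Pharma AG, giving 28% + 15% = 43%.
Chain via Redpoint Pharma AG → Pinebrook Textiles S.p.A. → Ironwood Ventures LLC (R1): 43% × 78% × 91% × 42% = 12.818988% of Ashford Manufacturing Inc.
Direct interest in Ashford Manufacturing Inc: 16%.
Aggregating (R3): 12.818988% + 16% = 28.818988%.
28.818988% exceeds the 20% threshold by 8.818988 percentage points.

8.818988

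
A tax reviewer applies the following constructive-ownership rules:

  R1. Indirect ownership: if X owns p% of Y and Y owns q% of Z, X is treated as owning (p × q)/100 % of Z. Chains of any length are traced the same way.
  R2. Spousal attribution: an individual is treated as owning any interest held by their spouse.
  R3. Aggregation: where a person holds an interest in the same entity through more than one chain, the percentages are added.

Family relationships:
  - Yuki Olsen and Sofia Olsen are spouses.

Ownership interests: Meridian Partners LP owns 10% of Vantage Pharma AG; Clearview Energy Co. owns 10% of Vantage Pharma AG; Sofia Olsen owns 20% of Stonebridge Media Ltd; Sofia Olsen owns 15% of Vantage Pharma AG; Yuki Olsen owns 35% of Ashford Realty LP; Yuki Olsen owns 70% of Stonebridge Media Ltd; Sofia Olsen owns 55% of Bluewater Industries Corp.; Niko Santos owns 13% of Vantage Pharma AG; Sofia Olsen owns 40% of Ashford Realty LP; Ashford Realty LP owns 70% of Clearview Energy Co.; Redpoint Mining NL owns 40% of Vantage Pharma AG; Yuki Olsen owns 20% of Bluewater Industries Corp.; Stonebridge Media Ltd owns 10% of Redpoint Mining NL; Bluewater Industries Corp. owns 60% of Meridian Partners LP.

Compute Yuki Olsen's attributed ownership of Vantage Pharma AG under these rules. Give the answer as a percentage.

By spousal attribution (R2), Yuki Olsen is treated as also owning Sofia Olsen's interest in Bluewater Industries Corp, giving 20% + 55% = 75%.
By spousal attribution (R2), Yuki Olsen is treated as also owning Sofia Olsen's interest in Ashford Realty LP, giving 35% + 40% = 75%.
By spousal attribution (R2), Yuki Olsen is treated as also owning Sofia Olsen's interest in Stonebridge Media Ltd, giving 70% + 20% = 90%.
By spousal attribution (R2), Yuki Olsen is treated as owning Sofia Olsen's 15% interest in Vantage Pharma AG.
Chain via Bluewater Industries Corp. → Meridian Partners LP (R1): 75% × 60% × 10% = 4.5% of Vantage Pharma AG.
Chain via Ashford Realty LP → Clearview Energy Co. (R1): 75% × 70% × 10% = 5.25% of Vantage Pharma AG.
Chain via Stonebridge Media Ltd → Redpoint Mining NL (R1): 90% × 10% × 40% = 3.6% of Vantage Pharma AG.
Direct interest in Vantage Pharma AG: 15%.
Aggregating (R3): 4.5% + 5.25% + 3.6% + 15% = 28.35%.

28.35%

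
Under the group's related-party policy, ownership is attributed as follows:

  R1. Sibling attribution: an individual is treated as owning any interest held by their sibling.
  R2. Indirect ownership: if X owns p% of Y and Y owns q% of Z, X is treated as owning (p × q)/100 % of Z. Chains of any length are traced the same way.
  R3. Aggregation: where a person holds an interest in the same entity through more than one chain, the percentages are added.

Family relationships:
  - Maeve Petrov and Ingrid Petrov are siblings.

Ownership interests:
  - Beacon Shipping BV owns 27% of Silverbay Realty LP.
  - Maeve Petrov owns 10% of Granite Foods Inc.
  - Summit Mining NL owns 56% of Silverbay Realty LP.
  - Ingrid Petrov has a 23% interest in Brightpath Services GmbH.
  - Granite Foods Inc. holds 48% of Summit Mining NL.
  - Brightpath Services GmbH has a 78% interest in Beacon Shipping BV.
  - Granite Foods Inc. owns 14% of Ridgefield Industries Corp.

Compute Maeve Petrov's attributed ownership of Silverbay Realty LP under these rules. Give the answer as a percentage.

7.5318%

By sibling attribution (R1), Maeve Petrov is treated as owning Ingrid Petrov's 23% interest in Brightpath Services GmbH.
Chain via Granite Foods Inc. → Summit Mining NL (R2): 10% × 48% × 56% = 2.688% of Silverbay Realty LP.
Chain via Brightpath Services GmbH → Beacon Shipping BV (R2): 23% × 78% × 27% = 4.8438% of Silverbay Realty LP.
Aggregating (R3): 2.688% + 4.8438% = 7.5318%.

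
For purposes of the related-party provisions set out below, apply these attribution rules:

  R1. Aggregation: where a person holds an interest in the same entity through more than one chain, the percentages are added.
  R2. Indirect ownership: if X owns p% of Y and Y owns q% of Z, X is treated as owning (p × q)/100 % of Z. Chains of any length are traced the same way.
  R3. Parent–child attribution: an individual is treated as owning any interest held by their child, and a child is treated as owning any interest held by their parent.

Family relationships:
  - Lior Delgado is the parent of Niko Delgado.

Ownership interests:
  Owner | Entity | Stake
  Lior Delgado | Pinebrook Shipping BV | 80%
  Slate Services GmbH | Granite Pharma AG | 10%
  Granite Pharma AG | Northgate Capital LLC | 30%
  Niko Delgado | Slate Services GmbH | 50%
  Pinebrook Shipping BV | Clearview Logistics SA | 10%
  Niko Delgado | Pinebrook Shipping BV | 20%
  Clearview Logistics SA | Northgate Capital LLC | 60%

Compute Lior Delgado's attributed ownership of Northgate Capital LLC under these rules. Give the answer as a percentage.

By parent–child attribution (R3), Lior Delgado is treated as also owning Niko Delgado's interest in Pinebrook Shipping BV, giving 80% + 20% = 100%.
By parent–child attribution (R3), Lior Delgado is treated as owning Niko Delgado's 50% interest in Slate Services GmbH.
Chain via Pinebrook Shipping BV → Clearview Logistics SA (R2): 100% × 10% × 60% = 6% of Northgate Capital LLC.
Chain via Slate Services GmbH → Granite Pharma AG (R2): 50% × 10% × 30% = 1.5% of Northgate Capital LLC.
Aggregating (R1): 6% + 1.5% = 7.5%.

7.5%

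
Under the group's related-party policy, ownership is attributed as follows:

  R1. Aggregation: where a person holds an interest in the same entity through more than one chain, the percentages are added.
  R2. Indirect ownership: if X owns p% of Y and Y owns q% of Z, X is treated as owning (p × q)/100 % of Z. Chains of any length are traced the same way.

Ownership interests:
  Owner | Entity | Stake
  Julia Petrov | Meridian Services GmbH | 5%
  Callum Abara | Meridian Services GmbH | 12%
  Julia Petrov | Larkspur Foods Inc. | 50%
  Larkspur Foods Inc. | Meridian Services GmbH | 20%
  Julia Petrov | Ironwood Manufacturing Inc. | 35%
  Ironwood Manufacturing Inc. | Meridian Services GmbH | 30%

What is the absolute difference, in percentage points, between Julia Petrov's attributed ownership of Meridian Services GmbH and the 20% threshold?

5.5

Chain via Ironwood Manufacturing Inc. (R2): 35% × 30% = 10.5% of Meridian Services GmbH.
Chain via Larkspur Foods Inc. (R2): 50% × 20% = 10% of Meridian Services GmbH.
Direct interest in Meridian Services GmbH: 5%.
Aggregating (R1): 10.5% + 10% + 5% = 25.5%.
25.5% exceeds the 20% threshold by 5.5 percentage points.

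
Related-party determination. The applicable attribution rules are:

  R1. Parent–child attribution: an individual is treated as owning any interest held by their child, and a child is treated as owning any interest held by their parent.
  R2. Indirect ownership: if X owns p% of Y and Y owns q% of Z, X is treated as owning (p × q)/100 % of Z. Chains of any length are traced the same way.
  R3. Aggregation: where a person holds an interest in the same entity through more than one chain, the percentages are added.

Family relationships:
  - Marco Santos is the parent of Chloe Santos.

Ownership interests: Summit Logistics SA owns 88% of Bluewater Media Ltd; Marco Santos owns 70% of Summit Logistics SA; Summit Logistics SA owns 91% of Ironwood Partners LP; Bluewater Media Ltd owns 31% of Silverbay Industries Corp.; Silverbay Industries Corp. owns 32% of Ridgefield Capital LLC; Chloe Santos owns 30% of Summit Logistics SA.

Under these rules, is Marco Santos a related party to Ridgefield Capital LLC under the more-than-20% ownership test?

No

By parent–child attribution (R1), Marco Santos is treated as also owning Chloe Santos's interest in Summit Logistics SA, giving 70% + 30% = 100%.
Chain via Summit Logistics SA → Bluewater Media Ltd → Silverbay Industries Corp. (R2): 100% × 88% × 31% × 32% = 8.7296% of Ridgefield Capital LLC.
8.7296% does not exceed the 20% threshold, so Marco is not a related party to Ridgefield Capital LLC.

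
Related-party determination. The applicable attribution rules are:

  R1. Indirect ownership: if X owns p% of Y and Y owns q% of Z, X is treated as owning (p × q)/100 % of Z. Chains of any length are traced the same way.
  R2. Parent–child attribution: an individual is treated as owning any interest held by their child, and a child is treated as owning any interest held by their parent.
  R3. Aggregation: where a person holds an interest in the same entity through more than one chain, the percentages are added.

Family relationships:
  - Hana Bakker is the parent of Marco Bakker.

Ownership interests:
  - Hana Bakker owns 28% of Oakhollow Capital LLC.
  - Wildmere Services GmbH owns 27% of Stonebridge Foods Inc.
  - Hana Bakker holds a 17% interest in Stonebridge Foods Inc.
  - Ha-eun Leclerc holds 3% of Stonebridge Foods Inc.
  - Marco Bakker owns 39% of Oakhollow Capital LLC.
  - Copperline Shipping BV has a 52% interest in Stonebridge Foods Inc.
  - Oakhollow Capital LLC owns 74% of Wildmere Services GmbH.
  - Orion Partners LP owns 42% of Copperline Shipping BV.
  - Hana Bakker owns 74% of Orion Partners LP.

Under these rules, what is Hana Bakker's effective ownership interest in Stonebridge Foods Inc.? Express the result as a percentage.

By parent–child attribution (R2), Hana Bakker is treated as also owning Marco Bakker's interest in Oakhollow Capital LLC, giving 28% + 39% = 67%.
Chain via Orion Partners LP → Copperline Shipping BV (R1): 74% × 42% × 52% = 16.1616% of Stonebridge Foods Inc.
Chain via Oakhollow Capital LLC → Wildmere Services GmbH (R1): 67% × 74% × 27% = 13.3866% of Stonebridge Foods Inc.
Direct interest in Stonebridge Foods Inc: 17%.
Aggregating (R3): 16.1616% + 13.3866% + 17% = 46.5482%.

46.5482%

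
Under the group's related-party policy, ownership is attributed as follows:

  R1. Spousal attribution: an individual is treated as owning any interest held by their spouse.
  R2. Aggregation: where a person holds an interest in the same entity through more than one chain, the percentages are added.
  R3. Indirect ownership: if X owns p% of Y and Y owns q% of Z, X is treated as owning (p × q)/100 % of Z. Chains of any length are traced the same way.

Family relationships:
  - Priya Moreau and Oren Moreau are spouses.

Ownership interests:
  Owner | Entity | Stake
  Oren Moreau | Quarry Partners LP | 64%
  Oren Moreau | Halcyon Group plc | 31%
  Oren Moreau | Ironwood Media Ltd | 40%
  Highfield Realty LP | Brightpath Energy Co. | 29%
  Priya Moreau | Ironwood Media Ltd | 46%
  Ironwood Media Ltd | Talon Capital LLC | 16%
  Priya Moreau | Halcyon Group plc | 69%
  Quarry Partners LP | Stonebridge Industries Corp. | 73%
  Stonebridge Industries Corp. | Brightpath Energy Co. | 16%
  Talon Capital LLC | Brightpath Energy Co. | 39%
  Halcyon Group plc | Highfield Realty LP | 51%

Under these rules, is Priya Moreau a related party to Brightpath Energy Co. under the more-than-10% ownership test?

By spousal attribution (R1), Priya Moreau is treated as also owning Oren Moreau's interest in Ironwood Media Ltd, giving 46% + 40% = 86%.
By spousal attribution (R1), Priya Moreau is treated as also owning Oren Moreau's interest in Halcyon Group plc, giving 69% + 31% = 100%.
By spousal attribution (R1), Priya Moreau is treated as owning Oren Moreau's 64% interest in Quarry Partners LP.
Chain via Ironwood Media Ltd → Talon Capital LLC (R3): 86% × 16% × 39% = 5.3664% of Brightpath Energy Co.
Chain via Halcyon Group plc → Highfield Realty LP (R3): 100% × 51% × 29% = 14.79% of Brightpath Energy Co.
Chain via Quarry Partners LP → Stonebridge Industries Corp. (R3): 64% × 73% × 16% = 7.4752% of Brightpath Energy Co.
Aggregating (R2): 5.3664% + 14.79% + 7.4752% = 27.6316%.
27.6316% exceeds the 10% threshold, so Priya is a related party to Brightpath Energy Co.

Yes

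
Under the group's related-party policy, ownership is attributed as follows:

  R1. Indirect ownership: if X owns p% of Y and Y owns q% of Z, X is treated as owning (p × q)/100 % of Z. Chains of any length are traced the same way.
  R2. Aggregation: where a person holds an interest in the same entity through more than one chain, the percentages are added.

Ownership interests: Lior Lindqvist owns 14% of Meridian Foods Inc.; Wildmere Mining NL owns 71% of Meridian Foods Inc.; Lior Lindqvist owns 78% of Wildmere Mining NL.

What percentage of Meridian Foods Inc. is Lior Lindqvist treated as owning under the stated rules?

69.38%

Chain via Wildmere Mining NL (R1): 78% × 71% = 55.38% of Meridian Foods Inc.
Direct interest in Meridian Foods Inc: 14%.
Aggregating (R2): 55.38% + 14% = 69.38%.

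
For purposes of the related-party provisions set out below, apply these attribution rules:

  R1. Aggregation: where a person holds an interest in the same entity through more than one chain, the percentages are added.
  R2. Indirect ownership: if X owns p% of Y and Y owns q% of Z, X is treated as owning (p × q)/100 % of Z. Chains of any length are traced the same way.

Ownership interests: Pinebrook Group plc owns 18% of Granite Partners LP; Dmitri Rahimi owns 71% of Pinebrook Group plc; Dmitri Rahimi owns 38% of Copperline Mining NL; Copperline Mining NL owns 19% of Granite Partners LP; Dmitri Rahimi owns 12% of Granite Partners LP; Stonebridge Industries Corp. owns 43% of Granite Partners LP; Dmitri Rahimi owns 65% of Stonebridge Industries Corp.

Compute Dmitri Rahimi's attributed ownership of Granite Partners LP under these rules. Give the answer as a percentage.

59.95%

Chain via Pinebrook Group plc (R2): 71% × 18% = 12.78% of Granite Partners LP.
Chain via Stonebridge Industries Corp. (R2): 65% × 43% = 27.95% of Granite Partners LP.
Chain via Copperline Mining NL (R2): 38% × 19% = 7.22% of Granite Partners LP.
Direct interest in Granite Partners LP: 12%.
Aggregating (R1): 12.78% + 27.95% + 7.22% + 12% = 59.95%.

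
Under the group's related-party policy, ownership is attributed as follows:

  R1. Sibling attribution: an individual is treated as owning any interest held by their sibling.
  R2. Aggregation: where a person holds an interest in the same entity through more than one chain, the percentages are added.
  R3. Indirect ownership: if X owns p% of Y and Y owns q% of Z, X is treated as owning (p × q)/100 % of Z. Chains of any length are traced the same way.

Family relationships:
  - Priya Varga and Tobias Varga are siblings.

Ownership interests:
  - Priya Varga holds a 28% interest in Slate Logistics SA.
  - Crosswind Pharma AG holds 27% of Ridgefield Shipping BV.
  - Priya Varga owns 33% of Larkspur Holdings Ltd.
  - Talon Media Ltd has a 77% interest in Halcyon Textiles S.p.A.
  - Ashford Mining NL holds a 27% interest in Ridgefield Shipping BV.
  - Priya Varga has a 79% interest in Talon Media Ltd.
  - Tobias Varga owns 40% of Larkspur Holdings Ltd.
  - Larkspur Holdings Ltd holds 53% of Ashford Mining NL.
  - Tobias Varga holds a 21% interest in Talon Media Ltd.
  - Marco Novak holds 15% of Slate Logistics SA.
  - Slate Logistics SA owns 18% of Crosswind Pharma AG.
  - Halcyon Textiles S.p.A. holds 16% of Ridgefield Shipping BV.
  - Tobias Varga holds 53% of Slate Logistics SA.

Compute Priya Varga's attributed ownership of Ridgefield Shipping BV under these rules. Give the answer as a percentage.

By sibling attribution (R1), Priya Varga is treated as also owning Tobias Varga's interest in Larkspur Holdings Ltd, giving 33% + 40% = 73%.
By sibling attribution (R1), Priya Varga is treated as also owning Tobias Varga's interest in Talon Media Ltd, giving 79% + 21% = 100%.
By sibling attribution (R1), Priya Varga is treated as also owning Tobias Varga's interest in Slate Logistics SA, giving 28% + 53% = 81%.
Chain via Larkspur Holdings Ltd → Ashford Mining NL (R3): 73% × 53% × 27% = 10.4463% of Ridgefield Shipping BV.
Chain via Talon Media Ltd → Halcyon Textiles S.p.A. (R3): 100% × 77% × 16% = 12.32% of Ridgefield Shipping BV.
Chain via Slate Logistics SA → Crosswind Pharma AG (R3): 81% × 18% × 27% = 3.9366% of Ridgefield Shipping BV.
Aggregating (R2): 10.4463% + 12.32% + 3.9366% = 26.7029%.

26.7029%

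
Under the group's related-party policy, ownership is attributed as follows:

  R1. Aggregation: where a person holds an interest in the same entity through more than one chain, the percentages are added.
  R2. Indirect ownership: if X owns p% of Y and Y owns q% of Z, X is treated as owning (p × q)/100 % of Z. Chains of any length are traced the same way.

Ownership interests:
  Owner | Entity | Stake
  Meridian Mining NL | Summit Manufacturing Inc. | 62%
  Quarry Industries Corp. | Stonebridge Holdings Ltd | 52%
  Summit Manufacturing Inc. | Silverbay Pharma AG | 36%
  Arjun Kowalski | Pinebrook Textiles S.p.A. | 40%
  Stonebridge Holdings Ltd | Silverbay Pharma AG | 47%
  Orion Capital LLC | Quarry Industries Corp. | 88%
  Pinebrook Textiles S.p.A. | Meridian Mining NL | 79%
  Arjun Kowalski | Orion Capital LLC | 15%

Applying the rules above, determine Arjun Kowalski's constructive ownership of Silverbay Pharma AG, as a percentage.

10.2792%

Chain via Pinebrook Textiles S.p.A. → Meridian Mining NL → Summit Manufacturing Inc. (R2): 40% × 79% × 62% × 36% = 7.05312% of Silverbay Pharma AG.
Chain via Orion Capital LLC → Quarry Industries Corp. → Stonebridge Holdings Ltd (R2): 15% × 88% × 52% × 47% = 3.22608% of Silverbay Pharma AG.
Aggregating (R1): 7.05312% + 3.22608% = 10.2792%.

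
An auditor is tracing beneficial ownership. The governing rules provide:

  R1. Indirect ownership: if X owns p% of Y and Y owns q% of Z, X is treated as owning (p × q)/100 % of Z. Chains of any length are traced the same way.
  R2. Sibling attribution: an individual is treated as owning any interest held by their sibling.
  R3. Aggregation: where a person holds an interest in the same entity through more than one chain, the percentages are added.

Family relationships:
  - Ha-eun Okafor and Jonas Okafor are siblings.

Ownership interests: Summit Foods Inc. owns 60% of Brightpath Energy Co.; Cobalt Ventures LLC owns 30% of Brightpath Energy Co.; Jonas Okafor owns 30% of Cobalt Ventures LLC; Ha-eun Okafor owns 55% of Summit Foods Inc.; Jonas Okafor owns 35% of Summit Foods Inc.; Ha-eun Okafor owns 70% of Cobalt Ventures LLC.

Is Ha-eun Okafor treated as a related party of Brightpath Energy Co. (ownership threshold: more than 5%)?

Yes

By sibling attribution (R2), Ha-eun Okafor is treated as also owning Jonas Okafor's interest in Summit Foods Inc, giving 55% + 35% = 90%.
By sibling attribution (R2), Ha-eun Okafor is treated as also owning Jonas Okafor's interest in Cobalt Ventures LLC, giving 70% + 30% = 100%.
Chain via Summit Foods Inc. (R1): 90% × 60% = 54% of Brightpath Energy Co.
Chain via Cobalt Ventures LLC (R1): 100% × 30% = 30% of Brightpath Energy Co.
Aggregating (R3): 54% + 30% = 84%.
84% exceeds the 5% threshold, so Ha-eun is a related party to Brightpath Energy Co.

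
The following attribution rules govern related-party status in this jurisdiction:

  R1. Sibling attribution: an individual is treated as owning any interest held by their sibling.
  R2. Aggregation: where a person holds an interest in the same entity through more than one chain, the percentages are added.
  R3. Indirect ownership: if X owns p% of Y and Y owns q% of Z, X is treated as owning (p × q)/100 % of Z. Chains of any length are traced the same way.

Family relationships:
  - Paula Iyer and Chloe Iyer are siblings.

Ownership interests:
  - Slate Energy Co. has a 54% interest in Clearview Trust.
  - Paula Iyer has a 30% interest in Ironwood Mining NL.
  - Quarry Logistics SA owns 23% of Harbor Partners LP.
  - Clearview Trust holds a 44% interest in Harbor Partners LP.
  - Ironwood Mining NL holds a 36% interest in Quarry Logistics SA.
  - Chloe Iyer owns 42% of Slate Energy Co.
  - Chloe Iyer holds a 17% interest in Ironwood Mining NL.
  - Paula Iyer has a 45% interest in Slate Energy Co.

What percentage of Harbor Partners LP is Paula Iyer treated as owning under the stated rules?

24.5628%

By sibling attribution (R1), Paula Iyer is treated as also owning Chloe Iyer's interest in Slate Energy Co, giving 45% + 42% = 87%.
By sibling attribution (R1), Paula Iyer is treated as also owning Chloe Iyer's interest in Ironwood Mining NL, giving 30% + 17% = 47%.
Chain via Slate Energy Co. → Clearview Trust (R3): 87% × 54% × 44% = 20.6712% of Harbor Partners LP.
Chain via Ironwood Mining NL → Quarry Logistics SA (R3): 47% × 36% × 23% = 3.8916% of Harbor Partners LP.
Aggregating (R2): 20.6712% + 3.8916% = 24.5628%.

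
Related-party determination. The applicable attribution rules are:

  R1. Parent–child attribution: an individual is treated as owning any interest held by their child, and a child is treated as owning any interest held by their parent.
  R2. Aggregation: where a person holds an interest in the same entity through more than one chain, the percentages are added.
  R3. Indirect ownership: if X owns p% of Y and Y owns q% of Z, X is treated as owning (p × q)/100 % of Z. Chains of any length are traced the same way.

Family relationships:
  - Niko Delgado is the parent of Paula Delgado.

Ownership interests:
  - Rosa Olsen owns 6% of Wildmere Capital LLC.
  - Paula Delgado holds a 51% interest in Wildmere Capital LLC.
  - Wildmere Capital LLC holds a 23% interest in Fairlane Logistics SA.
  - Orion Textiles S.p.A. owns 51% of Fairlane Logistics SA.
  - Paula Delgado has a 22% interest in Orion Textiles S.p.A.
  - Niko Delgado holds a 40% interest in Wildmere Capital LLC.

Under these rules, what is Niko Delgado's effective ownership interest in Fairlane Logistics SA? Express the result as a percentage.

By parent–child attribution (R1), Niko Delgado is treated as also owning Paula Delgado's interest in Wildmere Capital LLC, giving 40% + 51% = 91%.
By parent–child attribution (R1), Niko Delgado is treated as owning Paula Delgado's 22% interest in Orion Textiles S.p.A.
Chain via Wildmere Capital LLC (R3): 91% × 23% = 20.93% of Fairlane Logistics SA.
Chain via Orion Textiles S.p.A. (R3): 22% × 51% = 11.22% of Fairlane Logistics SA.
Aggregating (R2): 20.93% + 11.22% = 32.15%.

32.15%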